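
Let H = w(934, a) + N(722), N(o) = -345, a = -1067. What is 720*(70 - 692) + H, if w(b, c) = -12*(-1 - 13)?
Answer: -448017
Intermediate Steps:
w(b, c) = 168 (w(b, c) = -12*(-14) = 168)
H = -177 (H = 168 - 345 = -177)
720*(70 - 692) + H = 720*(70 - 692) - 177 = 720*(-622) - 177 = -447840 - 177 = -448017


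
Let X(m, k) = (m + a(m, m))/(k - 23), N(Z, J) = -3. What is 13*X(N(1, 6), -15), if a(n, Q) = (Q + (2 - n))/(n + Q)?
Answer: 65/57 ≈ 1.1404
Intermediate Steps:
a(n, Q) = (2 + Q - n)/(Q + n)
X(m, k) = (m + 1/m)/(-23 + k) (X(m, k) = (m + (2 + m - m)/(m + m))/(k - 23) = (m + 2/(2*m))/(-23 + k) = (m + (1/(2*m))*2)/(-23 + k) = (m + 1/m)/(-23 + k))
13*X(N(1, 6), -15) = 13*((1 + (-3)²)/((-3)*(-23 - 15))) = 13*(-⅓*(1 + 9)/(-38)) = 13*(-⅓*(-1/38)*10) = 13*(5/57) = 65/57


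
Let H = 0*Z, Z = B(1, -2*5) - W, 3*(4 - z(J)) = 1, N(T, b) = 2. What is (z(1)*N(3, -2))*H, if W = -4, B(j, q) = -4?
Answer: 0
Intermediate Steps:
z(J) = 11/3 (z(J) = 4 - ⅓*1 = 4 - ⅓ = 11/3)
Z = 0 (Z = -4 - 1*(-4) = -4 + 4 = 0)
H = 0 (H = 0*0 = 0)
(z(1)*N(3, -2))*H = ((11/3)*2)*0 = (22/3)*0 = 0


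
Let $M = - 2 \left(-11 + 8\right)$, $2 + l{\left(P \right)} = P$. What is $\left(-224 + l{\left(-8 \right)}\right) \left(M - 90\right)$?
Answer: $19656$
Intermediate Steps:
$l{\left(P \right)} = -2 + P$
$M = 6$ ($M = \left(-2\right) \left(-3\right) = 6$)
$\left(-224 + l{\left(-8 \right)}\right) \left(M - 90\right) = \left(-224 - 10\right) \left(6 - 90\right) = \left(-224 - 10\right) \left(-84\right) = \left(-234\right) \left(-84\right) = 19656$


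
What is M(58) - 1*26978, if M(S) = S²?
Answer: -23614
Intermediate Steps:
M(58) - 1*26978 = 58² - 1*26978 = 3364 - 26978 = -23614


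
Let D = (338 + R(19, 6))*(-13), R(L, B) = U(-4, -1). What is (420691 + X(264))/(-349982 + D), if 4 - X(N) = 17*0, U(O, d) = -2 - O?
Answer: -420695/354402 ≈ -1.1871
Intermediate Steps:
R(L, B) = 2 (R(L, B) = -2 - 1*(-4) = -2 + 4 = 2)
D = -4420 (D = (338 + 2)*(-13) = 340*(-13) = -4420)
X(N) = 4 (X(N) = 4 - 17*0 = 4 - 1*0 = 4 + 0 = 4)
(420691 + X(264))/(-349982 + D) = (420691 + 4)/(-349982 - 4420) = 420695/(-354402) = 420695*(-1/354402) = -420695/354402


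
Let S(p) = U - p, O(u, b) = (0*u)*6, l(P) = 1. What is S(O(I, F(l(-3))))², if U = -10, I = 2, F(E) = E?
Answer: 100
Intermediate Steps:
O(u, b) = 0 (O(u, b) = 0*6 = 0)
S(p) = -10 - p
S(O(I, F(l(-3))))² = (-10 - 1*0)² = (-10 + 0)² = (-10)² = 100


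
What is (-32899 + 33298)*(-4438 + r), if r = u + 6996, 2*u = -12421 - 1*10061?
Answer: -3464517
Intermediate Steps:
u = -11241 (u = (-12421 - 1*10061)/2 = (-12421 - 10061)/2 = (½)*(-22482) = -11241)
r = -4245 (r = -11241 + 6996 = -4245)
(-32899 + 33298)*(-4438 + r) = (-32899 + 33298)*(-4438 - 4245) = 399*(-8683) = -3464517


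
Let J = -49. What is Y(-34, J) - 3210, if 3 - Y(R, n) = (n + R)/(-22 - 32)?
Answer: -173261/54 ≈ -3208.5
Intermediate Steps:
Y(R, n) = 3 + R/54 + n/54 (Y(R, n) = 3 - (n + R)/(-22 - 32) = 3 - (R + n)/(-54) = 3 - (R + n)*(-1)/54 = 3 - (-R/54 - n/54) = 3 + (R/54 + n/54) = 3 + R/54 + n/54)
Y(-34, J) - 3210 = (3 + (1/54)*(-34) + (1/54)*(-49)) - 3210 = (3 - 17/27 - 49/54) - 3210 = 79/54 - 3210 = -173261/54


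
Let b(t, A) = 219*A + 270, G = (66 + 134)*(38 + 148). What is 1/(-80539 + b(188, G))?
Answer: 1/8066531 ≈ 1.2397e-7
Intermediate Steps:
G = 37200 (G = 200*186 = 37200)
b(t, A) = 270 + 219*A
1/(-80539 + b(188, G)) = 1/(-80539 + (270 + 219*37200)) = 1/(-80539 + (270 + 8146800)) = 1/(-80539 + 8147070) = 1/8066531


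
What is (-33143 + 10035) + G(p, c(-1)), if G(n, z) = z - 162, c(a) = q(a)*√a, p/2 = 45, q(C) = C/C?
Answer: -23270 + I ≈ -23270.0 + 1.0*I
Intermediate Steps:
q(C) = 1
p = 90 (p = 2*45 = 90)
c(a) = √a (c(a) = 1*√a = √a)
G(n, z) = -162 + z
(-33143 + 10035) + G(p, c(-1)) = (-33143 + 10035) + (-162 + √(-1)) = -23108 + (-162 + I) = -23270 + I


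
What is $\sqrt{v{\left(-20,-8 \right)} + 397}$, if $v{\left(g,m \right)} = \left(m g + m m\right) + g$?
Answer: $\sqrt{601} \approx 24.515$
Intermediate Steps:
$v{\left(g,m \right)} = g + m^{2} + g m$ ($v{\left(g,m \right)} = \left(g m + m^{2}\right) + g = \left(m^{2} + g m\right) + g = g + m^{2} + g m$)
$\sqrt{v{\left(-20,-8 \right)} + 397} = \sqrt{\left(-20 + \left(-8\right)^{2} - -160\right) + 397} = \sqrt{\left(-20 + 64 + 160\right) + 397} = \sqrt{204 + 397} = \sqrt{601}$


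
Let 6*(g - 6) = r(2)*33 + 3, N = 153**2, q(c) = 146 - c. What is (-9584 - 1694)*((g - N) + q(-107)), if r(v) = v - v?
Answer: 261080061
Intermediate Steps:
r(v) = 0
N = 23409
g = 13/2 (g = 6 + (0*33 + 3)/6 = 6 + (0 + 3)/6 = 6 + (1/6)*3 = 6 + 1/2 = 13/2 ≈ 6.5000)
(-9584 - 1694)*((g - N) + q(-107)) = (-9584 - 1694)*((13/2 - 1*23409) + (146 - 1*(-107))) = -11278*((13/2 - 23409) + (146 + 107)) = -11278*(-46805/2 + 253) = -11278*(-46299/2) = 261080061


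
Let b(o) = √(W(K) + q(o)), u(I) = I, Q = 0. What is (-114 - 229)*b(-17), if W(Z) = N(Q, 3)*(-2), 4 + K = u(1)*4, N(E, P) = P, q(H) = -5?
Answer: -343*I*√11 ≈ -1137.6*I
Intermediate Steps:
K = 0 (K = -4 + 1*4 = -4 + 4 = 0)
W(Z) = -6 (W(Z) = 3*(-2) = -6)
b(o) = I*√11 (b(o) = √(-6 - 5) = √(-11) = I*√11)
(-114 - 229)*b(-17) = (-114 - 229)*(I*√11) = -343*I*√11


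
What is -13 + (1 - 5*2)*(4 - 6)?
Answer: 5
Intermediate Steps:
-13 + (1 - 5*2)*(4 - 6) = -13 + (1 - 10)*(-2) = -13 - 9*(-2) = -13 + 18 = 5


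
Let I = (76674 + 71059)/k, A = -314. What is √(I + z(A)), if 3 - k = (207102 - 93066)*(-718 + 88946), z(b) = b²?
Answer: √9980587707112304337547635/10061168205 ≈ 314.00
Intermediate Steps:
k = -10061168205 (k = 3 - (207102 - 93066)*(-718 + 88946) = 3 - 114036*88228 = 3 - 1*10061168208 = 3 - 10061168208 = -10061168205)
I = -147733/10061168205 (I = (76674 + 71059)/(-10061168205) = 147733*(-1/10061168205) = -147733/10061168205 ≈ -1.4683e-5)
√(I + z(A)) = √(-147733/10061168205 + (-314)²) = √(-147733/10061168205 + 98596) = √(991990940192447/10061168205) = √9980587707112304337547635/10061168205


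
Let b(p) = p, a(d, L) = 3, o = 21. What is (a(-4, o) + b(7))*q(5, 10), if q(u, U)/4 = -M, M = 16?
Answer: -640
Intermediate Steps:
q(u, U) = -64 (q(u, U) = 4*(-1*16) = 4*(-16) = -64)
(a(-4, o) + b(7))*q(5, 10) = (3 + 7)*(-64) = 10*(-64) = -640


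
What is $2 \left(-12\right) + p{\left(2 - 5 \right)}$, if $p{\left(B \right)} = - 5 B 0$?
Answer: $-24$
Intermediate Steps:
$p{\left(B \right)} = 0$
$2 \left(-12\right) + p{\left(2 - 5 \right)} = 2 \left(-12\right) + 0 = -24 + 0 = -24$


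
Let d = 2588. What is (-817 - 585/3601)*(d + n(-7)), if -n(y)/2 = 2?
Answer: -584898736/277 ≈ -2.1115e+6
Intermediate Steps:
n(y) = -4 (n(y) = -2*2 = -4)
(-817 - 585/3601)*(d + n(-7)) = (-817 - 585/3601)*(2588 - 4) = (-817 - 585*1/3601)*2584 = (-817 - 45/277)*2584 = -226354/277*2584 = -584898736/277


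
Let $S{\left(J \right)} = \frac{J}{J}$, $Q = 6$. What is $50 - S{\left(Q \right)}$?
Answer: $49$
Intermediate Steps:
$S{\left(J \right)} = 1$
$50 - S{\left(Q \right)} = 50 - 1 = 49$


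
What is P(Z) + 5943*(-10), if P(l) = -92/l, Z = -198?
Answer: -5883524/99 ≈ -59430.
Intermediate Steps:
P(Z) + 5943*(-10) = -92/(-198) + 5943*(-10) = -92*(-1/198) - 59430 = 46/99 - 59430 = -5883524/99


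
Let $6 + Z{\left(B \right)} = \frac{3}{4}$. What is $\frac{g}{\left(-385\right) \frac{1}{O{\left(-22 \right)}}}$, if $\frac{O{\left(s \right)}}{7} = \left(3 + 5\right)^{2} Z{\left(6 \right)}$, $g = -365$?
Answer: $- \frac{24528}{11} \approx -2229.8$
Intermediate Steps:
$Z{\left(B \right)} = - \frac{21}{4}$ ($Z{\left(B \right)} = -6 + \frac{3}{4} = - \frac{21}{4}$)
$O{\left(s \right)} = -2352$ ($O{\left(s \right)} = 7 \left(3 + 5\right)^{2} \left(- \frac{21}{4}\right) = 7 \cdot 8^{2} \left(- \frac{21}{4}\right) = 7 \cdot 64 \left(- \frac{21}{4}\right) = 7 \left(-336\right) = -2352$)
$\frac{g}{\left(-385\right) \frac{1}{O{\left(-22 \right)}}} = - \frac{365}{\left(-385\right) \frac{1}{-2352}} = - \frac{365}{\left(-385\right) \left(- \frac{1}{2352}\right)} = - \frac{365}{\frac{55}{336}} = \left(-365\right) \frac{336}{55} = - \frac{24528}{11}$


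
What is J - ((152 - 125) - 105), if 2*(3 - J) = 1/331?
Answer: 53621/662 ≈ 80.999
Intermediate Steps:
J = 1985/662 (J = 3 - ½/331 = 3 - ½*1/331 = 3 - 1/662 = 1985/662 ≈ 2.9985)
J - ((152 - 125) - 105) = 1985/662 - ((152 - 125) - 105) = 1985/662 - (27 - 105) = 1985/662 - 1*(-78) = 1985/662 + 78 = 53621/662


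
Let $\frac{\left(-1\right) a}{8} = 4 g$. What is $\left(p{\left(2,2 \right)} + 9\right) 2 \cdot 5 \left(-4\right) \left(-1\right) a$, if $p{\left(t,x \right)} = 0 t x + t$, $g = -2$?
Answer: $28160$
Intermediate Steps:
$a = 64$ ($a = - 8 \cdot 4 \left(-2\right) = \left(-8\right) \left(-8\right) = 64$)
$p{\left(t,x \right)} = t$ ($p{\left(t,x \right)} = 0 x + t = 0 + t = t$)
$\left(p{\left(2,2 \right)} + 9\right) 2 \cdot 5 \left(-4\right) \left(-1\right) a = \left(2 + 9\right) 2 \cdot 5 \left(-4\right) \left(-1\right) 64 = 11 \cdot 10 \cdot 4 \cdot 64 = 110 \cdot 256 = 28160$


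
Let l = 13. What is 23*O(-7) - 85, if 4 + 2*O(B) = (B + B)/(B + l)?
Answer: -947/6 ≈ -157.83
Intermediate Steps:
O(B) = -2 + B/(13 + B) (O(B) = -2 + ((B + B)/(B + 13))/2 = -2 + ((2*B)/(13 + B))/2 = -2 + (2*B/(13 + B))/2 = -2 + B/(13 + B))
23*O(-7) - 85 = 23*((-26 - 1*(-7))/(13 - 7)) - 85 = 23*((-26 + 7)/6) - 85 = 23*((⅙)*(-19)) - 85 = 23*(-19/6) - 85 = -437/6 - 85 = -947/6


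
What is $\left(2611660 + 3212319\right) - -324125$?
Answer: $6148104$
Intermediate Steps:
$\left(2611660 + 3212319\right) - -324125 = 5823979 + \left(324960 - 835\right) = 5823979 + 324125 = 6148104$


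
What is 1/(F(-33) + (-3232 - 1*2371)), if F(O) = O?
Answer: -1/5636 ≈ -0.00017743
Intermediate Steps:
1/(F(-33) + (-3232 - 1*2371)) = 1/(-33 + (-3232 - 1*2371)) = 1/(-33 + (-3232 - 2371)) = 1/(-33 - 5603) = 1/(-5636) = -1/5636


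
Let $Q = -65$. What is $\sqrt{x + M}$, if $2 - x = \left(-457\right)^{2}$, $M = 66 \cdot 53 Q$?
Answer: $i \sqrt{436217} \approx 660.47 i$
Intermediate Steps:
$M = -227370$ ($M = 66 \cdot 53 \left(-65\right) = 3498 \left(-65\right) = -227370$)
$x = -208847$ ($x = 2 - \left(-457\right)^{2} = 2 - 208849 = -208847$)
$\sqrt{x + M} = \sqrt{-208847 - 227370} = \sqrt{-436217} = i \sqrt{436217}$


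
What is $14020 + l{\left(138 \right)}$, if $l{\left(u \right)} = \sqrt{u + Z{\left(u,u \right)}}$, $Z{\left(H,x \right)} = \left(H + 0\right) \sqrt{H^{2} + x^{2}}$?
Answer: $14020 + \sqrt{138 + 19044 \sqrt{2}} \approx 14185.0$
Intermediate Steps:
$Z{\left(H,x \right)} = H \sqrt{H^{2} + x^{2}}$
$l{\left(u \right)} = \sqrt{u + u \sqrt{2} \sqrt{u^{2}}}$ ($l{\left(u \right)} = \sqrt{u + u \sqrt{u^{2} + u^{2}}} = \sqrt{u + u \sqrt{2 u^{2}}} = \sqrt{u + u \sqrt{2} \sqrt{u^{2}}}$)
$14020 + l{\left(138 \right)} = 14020 + \sqrt{138 \left(1 + \sqrt{2} \sqrt{138^{2}}\right)} = 14020 + \sqrt{138 \left(1 + \sqrt{2} \sqrt{19044}\right)} = 14020 + \sqrt{138 \left(1 + \sqrt{2} \cdot 138\right)} = 14020 + \sqrt{138 \left(1 + 138 \sqrt{2}\right)} = 14020 + \sqrt{138 + 19044 \sqrt{2}}$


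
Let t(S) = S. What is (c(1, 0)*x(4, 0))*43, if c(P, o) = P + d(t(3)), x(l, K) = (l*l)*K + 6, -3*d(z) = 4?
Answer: -86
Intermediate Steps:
d(z) = -4/3 (d(z) = -1/3*4 = -4/3)
x(l, K) = 6 + K*l**2 (x(l, K) = l**2*K + 6 = K*l**2 + 6 = 6 + K*l**2)
c(P, o) = -4/3 + P (c(P, o) = P - 4/3 = -4/3 + P)
(c(1, 0)*x(4, 0))*43 = ((-4/3 + 1)*(6 + 0*4**2))*43 = -(6 + 0*16)/3*43 = -(6 + 0)/3*43 = -1/3*6*43 = -2*43 = -86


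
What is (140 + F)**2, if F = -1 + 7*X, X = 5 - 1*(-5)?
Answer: 43681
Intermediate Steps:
X = 10 (X = 5 + 5 = 10)
F = 69 (F = -1 + 7*10 = -1 + 70 = 69)
(140 + F)**2 = (140 + 69)**2 = 209**2 = 43681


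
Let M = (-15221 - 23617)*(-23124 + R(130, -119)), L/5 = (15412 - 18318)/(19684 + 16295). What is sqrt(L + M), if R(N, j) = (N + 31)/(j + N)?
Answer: 4*sqrt(8786348157720192609)/395769 ≈ 29959.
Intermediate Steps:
L = -14530/35979 (L = 5*((15412 - 18318)/(19684 + 16295)) = 5*(-2906/35979) = -14530/35979 ≈ -0.40385)
R(N, j) = (31 + N)/(N + j)
M = 9872736114/11 (M = (-15221 - 23617)*(-23124 + (31 + 130)/(130 - 119)) = -38838*(-23124 + 161/11) = -38838*(-254203/11) = 9872736114/11 ≈ 8.9752e+8)
sqrt(L + M) = sqrt(-14530/35979 + 9872736114/11) = sqrt(355211172485776/395769) = 4*sqrt(8786348157720192609)/395769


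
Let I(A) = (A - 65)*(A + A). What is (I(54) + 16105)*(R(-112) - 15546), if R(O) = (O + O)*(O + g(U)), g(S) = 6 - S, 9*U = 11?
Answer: 1137361582/9 ≈ 1.2637e+8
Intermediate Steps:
U = 11/9 (U = (1/9)*11 = 11/9 ≈ 1.2222)
I(A) = 2*A*(-65 + A) (I(A) = (-65 + A)*(2*A) = 2*A*(-65 + A))
R(O) = 2*O*(43/9 + O) (R(O) = (O + O)*(O + (6 - 1*11/9)) = (2*O)*(O + (6 - 11/9)) = (2*O)*(O + 43/9) = (2*O)*(43/9 + O) = 2*O*(43/9 + O))
(I(54) + 16105)*(R(-112) - 15546) = (2*54*(-65 + 54) + 16105)*((2/9)*(-112)*(43 + 9*(-112)) - 15546) = (2*54*(-11) + 16105)*((2/9)*(-112)*(43 - 1008) - 15546) = (-1188 + 16105)*((2/9)*(-112)*(-965) - 15546) = 14917*(216160/9 - 15546) = 14917*(76246/9) = 1137361582/9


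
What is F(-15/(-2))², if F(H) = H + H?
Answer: 225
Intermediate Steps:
F(H) = 2*H
F(-15/(-2))² = (2*(-15/(-2)))² = (2*(-15*(-½)))² = (2*(15/2))² = 15² = 225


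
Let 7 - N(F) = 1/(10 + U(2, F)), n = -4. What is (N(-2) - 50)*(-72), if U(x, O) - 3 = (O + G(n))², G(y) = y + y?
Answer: 349920/113 ≈ 3096.6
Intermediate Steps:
G(y) = 2*y
U(x, O) = 3 + (-8 + O)² (U(x, O) = 3 + (O + 2*(-4))² = 3 + (O - 8)² = 3 + (-8 + O)²)
N(F) = 7 - 1/(13 + (-8 + F)²) (N(F) = 7 - 1/(10 + (3 + (-8 + F)²)) = 7 - 1/(13 + (-8 + F)²))
(N(-2) - 50)*(-72) = ((90 + 7*(-8 - 2)²)/(13 + (-8 - 2)²) - 50)*(-72) = ((90 + 7*(-10)²)/(13 + (-10)²) - 50)*(-72) = ((90 + 7*100)/(13 + 100) - 50)*(-72) = ((90 + 700)/113 - 50)*(-72) = ((1/113)*790 - 50)*(-72) = (790/113 - 50)*(-72) = -4860/113*(-72) = 349920/113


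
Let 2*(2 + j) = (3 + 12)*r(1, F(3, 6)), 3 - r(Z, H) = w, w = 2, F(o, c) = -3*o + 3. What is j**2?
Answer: 121/4 ≈ 30.250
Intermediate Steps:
F(o, c) = 3 - 3*o
r(Z, H) = 1 (r(Z, H) = 3 - 1*2 = 3 - 2 = 1)
j = 11/2 (j = -2 + ((3 + 12)*1)/2 = -2 + (15*1)/2 = -2 + (1/2)*15 = -2 + 15/2 = 11/2 ≈ 5.5000)
j**2 = (11/2)**2 = 121/4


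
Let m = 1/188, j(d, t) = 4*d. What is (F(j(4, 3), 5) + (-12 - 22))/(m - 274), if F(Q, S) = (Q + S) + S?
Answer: 1504/51511 ≈ 0.029198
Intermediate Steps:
F(Q, S) = Q + 2*S
m = 1/188 ≈ 0.0053191
(F(j(4, 3), 5) + (-12 - 22))/(m - 274) = ((4*4 + 2*5) + (-12 - 22))/(1/188 - 274) = ((16 + 10) - 34)/(-51511/188) = (26 - 34)*(-188/51511) = -8*(-188/51511) = 1504/51511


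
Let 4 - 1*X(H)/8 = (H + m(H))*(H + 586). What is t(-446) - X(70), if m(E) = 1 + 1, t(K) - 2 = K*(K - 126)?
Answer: 632938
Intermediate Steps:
t(K) = 2 + K*(-126 + K) (t(K) = 2 + K*(K - 126) = 2 + K*(-126 + K))
m(E) = 2
X(H) = 32 - 8*(2 + H)*(586 + H) (X(H) = 32 - 8*(H + 2)*(H + 586) = 32 - 8*(2 + H)*(586 + H))
t(-446) - X(70) = (2 + (-446)**2 - 126*(-446)) - (-9344 - 4704*70 - 8*70**2) = (2 + 198916 + 56196) - (-9344 - 329280 - 8*4900) = 255114 - (-9344 - 329280 - 39200) = 255114 - 1*(-377824) = 255114 + 377824 = 632938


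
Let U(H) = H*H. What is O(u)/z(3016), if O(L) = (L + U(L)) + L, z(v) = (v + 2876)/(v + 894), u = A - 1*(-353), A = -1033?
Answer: 150222200/491 ≈ 3.0595e+5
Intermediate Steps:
U(H) = H**2
u = -680 (u = -1033 - 1*(-353) = -1033 + 353 = -680)
z(v) = (2876 + v)/(894 + v)
O(L) = L**2 + 2*L (O(L) = (L + L**2) + L = L**2 + 2*L)
O(u)/z(3016) = (-680*(2 - 680))/(((2876 + 3016)/(894 + 3016))) = (-680*(-678))/((5892/3910)) = 461040/(((1/3910)*5892)) = 461040/(2946/1955) = 461040*(1955/2946) = 150222200/491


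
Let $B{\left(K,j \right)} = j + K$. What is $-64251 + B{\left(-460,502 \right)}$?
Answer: $-64209$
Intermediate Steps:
$B{\left(K,j \right)} = K + j$
$-64251 + B{\left(-460,502 \right)} = -64251 + \left(-460 + 502\right) = -64251 + 42 = -64209$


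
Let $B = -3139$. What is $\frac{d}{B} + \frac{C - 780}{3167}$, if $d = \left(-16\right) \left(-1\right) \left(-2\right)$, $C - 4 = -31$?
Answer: $- \frac{2431829}{9941213} \approx -0.24462$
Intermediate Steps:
$C = -27$ ($C = 4 - 31 = -27$)
$d = -32$ ($d = 16 \left(-2\right) = -32$)
$\frac{d}{B} + \frac{C - 780}{3167} = - \frac{32}{-3139} + \frac{-27 - 780}{3167} = \left(-32\right) \left(- \frac{1}{3139}\right) + \left(-27 - 780\right) \frac{1}{3167} = \frac{32}{3139} - \frac{807}{3167} = - \frac{2431829}{9941213}$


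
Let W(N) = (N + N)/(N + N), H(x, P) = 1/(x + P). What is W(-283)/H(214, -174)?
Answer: 40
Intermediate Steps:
H(x, P) = 1/(P + x)
W(N) = 1 (W(N) = (2*N)/((2*N)) = (2*N)*(1/(2*N)) = 1)
W(-283)/H(214, -174) = 1/1/(-174 + 214) = 1/1/40 = 1/(1/40) = 1*40 = 40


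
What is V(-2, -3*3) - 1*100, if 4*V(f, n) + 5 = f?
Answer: -407/4 ≈ -101.75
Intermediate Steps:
V(f, n) = -5/4 + f/4
V(-2, -3*3) - 1*100 = (-5/4 + (¼)*(-2)) - 1*100 = (-5/4 - ½) - 100 = -7/4 - 100 = -407/4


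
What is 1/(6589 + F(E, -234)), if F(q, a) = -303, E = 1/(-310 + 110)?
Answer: 1/6286 ≈ 0.00015908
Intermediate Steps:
E = -1/200 (E = 1/(-200) = -1/200 ≈ -0.0050000)
1/(6589 + F(E, -234)) = 1/(6589 - 303) = 1/6286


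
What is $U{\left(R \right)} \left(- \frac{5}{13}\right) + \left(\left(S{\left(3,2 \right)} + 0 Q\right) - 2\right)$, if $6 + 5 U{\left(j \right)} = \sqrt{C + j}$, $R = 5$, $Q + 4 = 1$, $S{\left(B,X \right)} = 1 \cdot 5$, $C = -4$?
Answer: $\frac{44}{13} \approx 3.3846$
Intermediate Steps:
$S{\left(B,X \right)} = 5$
$Q = -3$ ($Q = -4 + 1 = -3$)
$U{\left(j \right)} = - \frac{6}{5} + \frac{\sqrt{-4 + j}}{5}$
$U{\left(R \right)} \left(- \frac{5}{13}\right) + \left(\left(S{\left(3,2 \right)} + 0 Q\right) - 2\right) = \left(- \frac{6}{5} + \frac{\sqrt{-4 + 5}}{5}\right) \left(- \frac{5}{13}\right) + \left(\left(5 + 0 \left(-3\right)\right) - 2\right) = \left(- \frac{6}{5} + \frac{\sqrt{1}}{5}\right) \left(\left(-5\right) \frac{1}{13}\right) + \left(\left(5 + 0\right) - 2\right) = \left(- \frac{6}{5} + \frac{1}{5} \cdot 1\right) \left(- \frac{5}{13}\right) + \left(5 - 2\right) = \left(- \frac{6}{5} + \frac{1}{5}\right) \left(- \frac{5}{13}\right) + 3 = \left(-1\right) \left(- \frac{5}{13}\right) + 3 = \frac{5}{13} + 3 = \frac{44}{13}$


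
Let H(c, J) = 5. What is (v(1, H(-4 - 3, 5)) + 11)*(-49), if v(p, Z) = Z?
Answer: -784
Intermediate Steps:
(v(1, H(-4 - 3, 5)) + 11)*(-49) = (5 + 11)*(-49) = 16*(-49) = -784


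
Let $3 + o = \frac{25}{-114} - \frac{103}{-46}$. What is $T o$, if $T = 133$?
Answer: $- \frac{8995}{69} \approx -130.36$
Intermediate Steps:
$o = - \frac{1285}{1311}$ ($o = -3 + \left(\frac{25}{-114} - \frac{103}{-46}\right) = -3 + \left(25 \left(- \frac{1}{114}\right) - - \frac{103}{46}\right) = -3 + \left(- \frac{25}{114} + \frac{103}{46}\right) = -3 + \frac{2648}{1311} = - \frac{1285}{1311} \approx -0.98017$)
$T o = 133 \left(- \frac{1285}{1311}\right) = - \frac{8995}{69}$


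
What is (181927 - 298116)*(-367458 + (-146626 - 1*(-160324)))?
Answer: 41103020640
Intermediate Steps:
(181927 - 298116)*(-367458 + (-146626 - 1*(-160324))) = -116189*(-367458 + (-146626 + 160324)) = -116189*(-367458 + 13698) = -116189*(-353760) = 41103020640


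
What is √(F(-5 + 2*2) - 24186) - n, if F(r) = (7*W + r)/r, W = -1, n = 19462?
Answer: -19462 + I*√24178 ≈ -19462.0 + 155.49*I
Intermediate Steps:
F(r) = (-7 + r)/r (F(r) = (7*(-1) + r)/r = (-7 + r)/r)
√(F(-5 + 2*2) - 24186) - n = √((-7 + (-5 + 2*2))/(-5 + 2*2) - 24186) - 1*19462 = √((-7 + (-5 + 4))/(-5 + 4) - 24186) - 19462 = √((-7 - 1)/(-1) - 24186) - 19462 = √(-1*(-8) - 24186) - 19462 = √(8 - 24186) - 19462 = √(-24178) - 19462 = I*√24178 - 19462 = -19462 + I*√24178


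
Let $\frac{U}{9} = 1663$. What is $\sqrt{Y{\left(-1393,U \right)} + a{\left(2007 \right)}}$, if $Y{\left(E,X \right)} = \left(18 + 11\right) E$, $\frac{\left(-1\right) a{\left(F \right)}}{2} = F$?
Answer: $i \sqrt{44411} \approx 210.74 i$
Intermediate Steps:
$U = 14967$ ($U = 9 \cdot 1663 = 14967$)
$a{\left(F \right)} = - 2 F$
$Y{\left(E,X \right)} = 29 E$
$\sqrt{Y{\left(-1393,U \right)} + a{\left(2007 \right)}} = \sqrt{29 \left(-1393\right) - 4014} = \sqrt{-40397 - 4014} = \sqrt{-44411} = i \sqrt{44411}$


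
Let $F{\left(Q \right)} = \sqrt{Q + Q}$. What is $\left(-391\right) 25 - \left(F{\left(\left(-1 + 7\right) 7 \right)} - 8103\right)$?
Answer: $-1672 - 2 \sqrt{21} \approx -1681.2$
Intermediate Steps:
$F{\left(Q \right)} = \sqrt{2} \sqrt{Q}$ ($F{\left(Q \right)} = \sqrt{2 Q} = \sqrt{2} \sqrt{Q}$)
$\left(-391\right) 25 - \left(F{\left(\left(-1 + 7\right) 7 \right)} - 8103\right) = \left(-391\right) 25 - \left(\sqrt{2} \sqrt{\left(-1 + 7\right) 7} - 8103\right) = -9775 - \left(\sqrt{2} \sqrt{6 \cdot 7} - 8103\right) = -9775 - \left(\sqrt{2} \sqrt{42} - 8103\right) = -9775 - \left(2 \sqrt{21} - 8103\right) = -9775 - \left(-8103 + 2 \sqrt{21}\right) = -9775 + \left(8103 - 2 \sqrt{21}\right) = -1672 - 2 \sqrt{21}$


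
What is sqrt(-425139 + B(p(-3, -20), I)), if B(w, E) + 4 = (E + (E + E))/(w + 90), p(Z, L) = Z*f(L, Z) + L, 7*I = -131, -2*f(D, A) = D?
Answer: I*sqrt(8332830310)/140 ≈ 652.03*I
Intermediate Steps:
f(D, A) = -D/2
I = -131/7 (I = (1/7)*(-131) = -131/7 ≈ -18.714)
p(Z, L) = L - L*Z/2 (p(Z, L) = Z*(-L/2) + L = -L*Z/2 + L = L - L*Z/2)
B(w, E) = -4 + 3*E/(90 + w) (B(w, E) = -4 + (E + (E + E))/(w + 90) = -4 + (E + 2*E)/(90 + w) = -4 + (3*E)/(90 + w) = -4 + 3*E/(90 + w))
sqrt(-425139 + B(p(-3, -20), I)) = sqrt(-425139 + (-360 - 2*(-20)*(2 - 1*(-3)) + 3*(-131/7))/(90 + (1/2)*(-20)*(2 - 1*(-3)))) = sqrt(-425139 + (-360 - 2*(-20)*(2 + 3) - 393/7)/(90 + (1/2)*(-20)*(2 + 3))) = sqrt(-425139 + (-360 - 2*(-20)*5 - 393/7)/(90 + (1/2)*(-20)*5)) = sqrt(-425139 + (-360 - 4*(-50) - 393/7)/(90 - 50)) = sqrt(-425139 + (-360 + 200 - 393/7)/40) = sqrt(-425139 + (1/40)*(-1513/7)) = sqrt(-425139 - 1513/280) = sqrt(-119040433/280) = I*sqrt(8332830310)/140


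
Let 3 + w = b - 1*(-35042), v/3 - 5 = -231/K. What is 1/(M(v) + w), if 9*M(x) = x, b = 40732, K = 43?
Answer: 129/9774443 ≈ 1.3198e-5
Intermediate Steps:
v = -48/43 (v = 15 + 3*(-231/43) = 15 - 693/43 = -48/43 ≈ -1.1163)
M(x) = x/9
w = 75771 (w = -3 + (40732 - 1*(-35042)) = -3 + (40732 + 35042) = -3 + 75774 = 75771)
1/(M(v) + w) = 1/((⅑)*(-48/43) + 75771) = 1/(-16/129 + 75771) = 1/(9774443/129) = 129/9774443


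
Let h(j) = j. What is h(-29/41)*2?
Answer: -58/41 ≈ -1.4146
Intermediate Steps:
h(-29/41)*2 = -29/41*2 = -58/41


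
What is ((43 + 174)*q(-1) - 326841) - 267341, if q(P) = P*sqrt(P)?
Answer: -594182 - 217*I ≈ -5.9418e+5 - 217.0*I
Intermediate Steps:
q(P) = P**(3/2)
((43 + 174)*q(-1) - 326841) - 267341 = ((43 + 174)*(-1)**(3/2) - 326841) - 267341 = (217*(-I) - 326841) - 267341 = (-217*I - 326841) - 267341 = (-326841 - 217*I) - 267341 = -594182 - 217*I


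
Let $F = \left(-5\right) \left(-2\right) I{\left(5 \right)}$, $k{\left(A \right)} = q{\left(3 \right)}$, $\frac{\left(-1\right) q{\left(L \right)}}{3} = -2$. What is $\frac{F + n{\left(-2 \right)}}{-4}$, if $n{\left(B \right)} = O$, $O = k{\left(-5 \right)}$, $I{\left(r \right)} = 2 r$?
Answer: $- \frac{53}{2} \approx -26.5$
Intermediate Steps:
$q{\left(L \right)} = 6$ ($q{\left(L \right)} = \left(-3\right) \left(-2\right) = 6$)
$k{\left(A \right)} = 6$
$O = 6$
$n{\left(B \right)} = 6$
$F = 100$ ($F = \left(-5\right) \left(-2\right) 2 \cdot 5 = 10 \cdot 10 = 100$)
$\frac{F + n{\left(-2 \right)}}{-4} = \frac{100 + 6}{-4} = \left(- \frac{1}{4}\right) 106 = - \frac{53}{2}$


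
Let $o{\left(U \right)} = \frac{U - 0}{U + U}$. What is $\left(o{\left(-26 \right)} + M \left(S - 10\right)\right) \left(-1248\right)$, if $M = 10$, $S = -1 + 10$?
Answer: $11856$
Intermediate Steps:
$S = 9$
$o{\left(U \right)} = \frac{1}{2}$ ($o{\left(U \right)} = \frac{U + \left(-5 + 5\right)}{2 U} = \left(U + 0\right) \frac{1}{2 U} = U \frac{1}{2 U} = \frac{1}{2}$)
$\left(o{\left(-26 \right)} + M \left(S - 10\right)\right) \left(-1248\right) = \left(\frac{1}{2} + 10 \left(9 - 10\right)\right) \left(-1248\right) = \left(\frac{1}{2} + 10 \left(-1\right)\right) \left(-1248\right) = \left(\frac{1}{2} - 10\right) \left(-1248\right) = \left(- \frac{19}{2}\right) \left(-1248\right) = 11856$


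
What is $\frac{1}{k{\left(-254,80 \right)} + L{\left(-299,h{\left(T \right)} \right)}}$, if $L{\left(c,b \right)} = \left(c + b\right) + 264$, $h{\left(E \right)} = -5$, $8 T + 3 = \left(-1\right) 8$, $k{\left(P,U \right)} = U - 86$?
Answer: $- \frac{1}{46} \approx -0.021739$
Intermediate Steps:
$k{\left(P,U \right)} = -86 + U$ ($k{\left(P,U \right)} = U - 86 = -86 + U$)
$T = - \frac{11}{8}$ ($T = - \frac{3}{8} + \frac{\left(-1\right) 8}{8} = - \frac{3}{8} + \frac{1}{8} \left(-8\right) = - \frac{3}{8} - 1 = - \frac{11}{8} \approx -1.375$)
$L{\left(c,b \right)} = 264 + b + c$ ($L{\left(c,b \right)} = \left(b + c\right) + 264 = 264 + b + c$)
$\frac{1}{k{\left(-254,80 \right)} + L{\left(-299,h{\left(T \right)} \right)}} = \frac{1}{\left(-86 + 80\right) - 40} = \frac{1}{-6 - 40} = \frac{1}{-46} = - \frac{1}{46}$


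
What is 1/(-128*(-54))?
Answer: 1/6912 ≈ 0.00014468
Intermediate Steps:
1/(-128*(-54)) = 1/6912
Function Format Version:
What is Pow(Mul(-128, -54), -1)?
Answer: Rational(1, 6912) ≈ 0.00014468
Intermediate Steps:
Pow(Mul(-128, -54), -1) = Pow(6912, -1) = Rational(1, 6912)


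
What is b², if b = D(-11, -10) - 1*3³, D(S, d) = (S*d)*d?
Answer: 1270129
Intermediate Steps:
D(S, d) = S*d²
b = -1127 (b = -11*(-10)² - 1*3³ = -11*100 - 1*27 = -1100 - 27 = -1127)
b² = (-1127)² = 1270129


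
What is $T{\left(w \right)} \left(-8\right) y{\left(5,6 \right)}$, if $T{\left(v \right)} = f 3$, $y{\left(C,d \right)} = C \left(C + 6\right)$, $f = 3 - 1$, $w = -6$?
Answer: $-2640$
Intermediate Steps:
$f = 2$ ($f = 3 - 1 = 2$)
$y{\left(C,d \right)} = C \left(6 + C\right)$
$T{\left(v \right)} = 6$ ($T{\left(v \right)} = 2 \cdot 3 = 6$)
$T{\left(w \right)} \left(-8\right) y{\left(5,6 \right)} = 6 \left(-8\right) 5 \left(6 + 5\right) = - 48 \cdot 5 \cdot 11 = \left(-48\right) 55 = -2640$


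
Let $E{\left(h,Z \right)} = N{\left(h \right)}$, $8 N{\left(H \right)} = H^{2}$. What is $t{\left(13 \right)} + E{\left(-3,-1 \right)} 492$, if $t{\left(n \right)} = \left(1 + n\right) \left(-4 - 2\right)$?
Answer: $\frac{939}{2} \approx 469.5$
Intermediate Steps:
$t{\left(n \right)} = -6 - 6 n$ ($t{\left(n \right)} = \left(1 + n\right) \left(-6\right) = -6 - 6 n$)
$N{\left(H \right)} = \frac{H^{2}}{8}$
$E{\left(h,Z \right)} = \frac{h^{2}}{8}$
$t{\left(13 \right)} + E{\left(-3,-1 \right)} 492 = \left(-6 - 78\right) + \frac{\left(-3\right)^{2}}{8} \cdot 492 = \left(-6 - 78\right) + \frac{1}{8} \cdot 9 \cdot 492 = -84 + \frac{9}{8} \cdot 492 = -84 + \frac{1107}{2} = \frac{939}{2}$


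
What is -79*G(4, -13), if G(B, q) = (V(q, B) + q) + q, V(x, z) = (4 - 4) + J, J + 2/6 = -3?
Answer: 6952/3 ≈ 2317.3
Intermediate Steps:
J = -10/3 (J = -⅓ - 3 = -10/3 ≈ -3.3333)
V(x, z) = -10/3 (V(x, z) = (4 - 4) - 10/3 = 0 - 10/3 = -10/3)
G(B, q) = -10/3 + 2*q (G(B, q) = (-10/3 + q) + q = -10/3 + 2*q)
-79*G(4, -13) = -79*(-10/3 + 2*(-13)) = -79*(-10/3 - 26) = -79*(-88/3) = 6952/3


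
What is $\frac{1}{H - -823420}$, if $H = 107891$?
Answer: $\frac{1}{931311} \approx 1.0738 \cdot 10^{-6}$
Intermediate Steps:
$\frac{1}{H - -823420} = \frac{1}{107891 - -823420} = \frac{1}{107891 + 823420} = \frac{1}{931311}$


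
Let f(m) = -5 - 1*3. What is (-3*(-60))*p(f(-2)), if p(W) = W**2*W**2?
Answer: 737280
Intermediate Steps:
f(m) = -8 (f(m) = -5 - 3 = -8)
p(W) = W**4
(-3*(-60))*p(f(-2)) = -3*(-60)*(-8)**4 = 180*4096 = 737280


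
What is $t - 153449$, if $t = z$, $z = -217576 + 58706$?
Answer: $-312319$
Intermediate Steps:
$z = -158870$
$t = -158870$
$t - 153449 = -158870 - 153449 = -312319$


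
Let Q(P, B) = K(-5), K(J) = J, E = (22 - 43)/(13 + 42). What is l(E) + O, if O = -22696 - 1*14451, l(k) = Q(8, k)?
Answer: -37152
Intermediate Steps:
E = -21/55 ≈ -0.38182
Q(P, B) = -5
l(k) = -5
O = -37147 (O = -22696 - 14451 = -37147)
l(E) + O = -5 - 37147 = -37152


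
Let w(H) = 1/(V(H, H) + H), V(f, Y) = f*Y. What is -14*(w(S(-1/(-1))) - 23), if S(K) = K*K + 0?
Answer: 315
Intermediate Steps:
V(f, Y) = Y*f
S(K) = K**2 (S(K) = K**2 + 0 = K**2)
w(H) = 1/(H + H**2) (w(H) = 1/(H*H + H) = 1/(H**2 + H) = 1/(H + H**2))
-14*(w(S(-1/(-1))) - 23) = -14*(1/(((-1/(-1))**2)*(1 + (-1/(-1))**2)) - 23) = -14*(1/(((-1*(-1))**2)*(1 + (-1*(-1))**2)) - 23) = -14*(1/((1**2)*(1 + 1**2)) - 23) = -14*(1/(1*(1 + 1)) - 23) = -14*(1/2 - 23) = -14*(-45/2) = 315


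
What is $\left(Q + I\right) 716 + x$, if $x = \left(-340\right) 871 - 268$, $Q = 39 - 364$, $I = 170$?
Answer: $-407388$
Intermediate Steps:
$Q = -325$
$x = -296408$ ($x = -296140 - 268 = -296408$)
$\left(Q + I\right) 716 + x = \left(-325 + 170\right) 716 - 296408 = \left(-155\right) 716 - 296408 = -110980 - 296408 = -407388$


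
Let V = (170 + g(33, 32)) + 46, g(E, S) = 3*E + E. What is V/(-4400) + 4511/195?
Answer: 76079/3300 ≈ 23.054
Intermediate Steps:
g(E, S) = 4*E
V = 348 (V = (170 + 4*33) + 46 = (170 + 132) + 46 = 302 + 46 = 348)
V/(-4400) + 4511/195 = 348/(-4400) + 4511/195 = 348*(-1/4400) + 4511*(1/195) = -87/1100 + 347/15 = 76079/3300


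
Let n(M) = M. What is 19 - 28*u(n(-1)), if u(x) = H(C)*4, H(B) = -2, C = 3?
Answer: 243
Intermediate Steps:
u(x) = -8 (u(x) = -2*4 = -8)
19 - 28*u(n(-1)) = 19 - 28*(-8) = 19 + 224 = 243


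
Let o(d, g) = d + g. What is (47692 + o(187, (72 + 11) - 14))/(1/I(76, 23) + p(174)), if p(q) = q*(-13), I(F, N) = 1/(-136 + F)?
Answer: -23974/1161 ≈ -20.649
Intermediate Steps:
p(q) = -13*q
(47692 + o(187, (72 + 11) - 14))/(1/I(76, 23) + p(174)) = (47692 + (187 + ((72 + 11) - 14)))/(1/(1/(-136 + 76)) - 13*174) = (47692 + (187 + (83 - 14)))/(1/(1/(-60)) - 2262) = (47692 + (187 + 69))/(1/(-1/60) - 2262) = (47692 + 256)/(-60 - 2262) = 47948/(-2322) = 47948*(-1/2322) = -23974/1161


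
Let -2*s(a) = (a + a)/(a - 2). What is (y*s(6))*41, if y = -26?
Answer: 1599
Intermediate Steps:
s(a) = -a/(-2 + a) (s(a) = -(a + a)/(2*(a - 2)) = -2*a/(2*(-2 + a)) = -a/(-2 + a))
(y*s(6))*41 = -(-26)*6/(-2 + 6)*41 = -(-26)*6/4*41 = -26*(-3/2)*41 = 39*41 = 1599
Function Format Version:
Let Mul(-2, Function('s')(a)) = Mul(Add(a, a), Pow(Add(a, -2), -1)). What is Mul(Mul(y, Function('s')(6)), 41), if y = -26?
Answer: 1599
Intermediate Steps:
Function('s')(a) = Mul(-1, a, Pow(Add(-2, a), -1)) (Function('s')(a) = Mul(Rational(-1, 2), Mul(Add(a, a), Pow(Add(a, -2), -1))) = Mul(Rational(-1, 2), Mul(Mul(2, a), Pow(Add(-2, a), -1))) = Mul(Rational(-1, 2), Mul(2, a, Pow(Add(-2, a), -1))) = Mul(-1, a, Pow(Add(-2, a), -1)))
Mul(Mul(y, Function('s')(6)), 41) = Mul(Mul(-26, Mul(-1, 6, Pow(Add(-2, 6), -1))), 41) = Mul(Mul(-26, Mul(-1, 6, Pow(4, -1))), 41) = Mul(Mul(-26, Mul(-1, 6, Rational(1, 4))), 41) = Mul(Mul(-26, Rational(-3, 2)), 41) = Mul(39, 41) = 1599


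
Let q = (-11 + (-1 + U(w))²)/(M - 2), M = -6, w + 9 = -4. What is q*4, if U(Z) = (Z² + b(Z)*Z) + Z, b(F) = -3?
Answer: -37625/2 ≈ -18813.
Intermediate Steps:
w = -13 (w = -9 - 4 = -13)
U(Z) = Z² - 2*Z (U(Z) = (Z² - 3*Z) + Z = Z² - 2*Z)
q = -37625/8 (q = (-11 + (-1 - 13*(-2 - 13))²)/(-6 - 2) = (-11 + (-1 - 13*(-15))²)/(-8) = (-11 + (-1 + 195)²)*(-⅛) = (-11 + 194²)*(-⅛) = (-11 + 37636)*(-⅛) = 37625*(-⅛) = -37625/8 ≈ -4703.1)
q*4 = -37625/8*4 = -37625/2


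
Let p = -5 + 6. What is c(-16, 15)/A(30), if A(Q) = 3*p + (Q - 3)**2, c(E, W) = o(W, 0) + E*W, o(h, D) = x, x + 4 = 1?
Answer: -81/244 ≈ -0.33197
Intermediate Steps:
p = 1
x = -3 (x = -4 + 1 = -3)
o(h, D) = -3
c(E, W) = -3 + E*W
A(Q) = 3 + (-3 + Q)**2 (A(Q) = 3*1 + (Q - 3)**2 = 3 + (-3 + Q)**2)
c(-16, 15)/A(30) = (-3 - 16*15)/(3 + (-3 + 30)**2) = (-3 - 240)/(3 + 27**2) = -243/(3 + 729) = -243/732 = -243*1/732 = -81/244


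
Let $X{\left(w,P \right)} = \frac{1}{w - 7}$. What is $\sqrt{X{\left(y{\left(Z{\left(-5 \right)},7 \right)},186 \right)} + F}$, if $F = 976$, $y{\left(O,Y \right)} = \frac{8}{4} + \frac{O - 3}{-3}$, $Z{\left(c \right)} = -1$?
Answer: $\frac{\sqrt{118063}}{11} \approx 31.237$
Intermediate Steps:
$y{\left(O,Y \right)} = 3 - \frac{O}{3}$ ($y{\left(O,Y \right)} = 8 \cdot \frac{1}{4} + \left(O - 3\right) \left(- \frac{1}{3}\right) = 2 + \left(-3 + O\right) \left(- \frac{1}{3}\right) = 2 - \left(-1 + \frac{O}{3}\right) = 3 - \frac{O}{3}$)
$X{\left(w,P \right)} = \frac{1}{-7 + w}$
$\sqrt{X{\left(y{\left(Z{\left(-5 \right)},7 \right)},186 \right)} + F} = \sqrt{\frac{1}{-7 + \left(3 - - \frac{1}{3}\right)} + 976} = \sqrt{\frac{1}{-7 + \left(3 + \frac{1}{3}\right)} + 976} = \sqrt{\frac{1}{-7 + \frac{10}{3}} + 976} = \sqrt{\frac{1}{- \frac{11}{3}} + 976} = \sqrt{- \frac{3}{11} + 976} = \sqrt{\frac{10733}{11}} = \frac{\sqrt{118063}}{11}$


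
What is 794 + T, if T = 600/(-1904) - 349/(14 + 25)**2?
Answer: 287229275/361998 ≈ 793.46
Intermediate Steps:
T = -197137/361998 (T = 600*(-1/1904) - 349/(39**2) = -75/238 - 349/1521 = -197137/361998 ≈ -0.54458)
794 + T = 794 - 197137/361998 = 287229275/361998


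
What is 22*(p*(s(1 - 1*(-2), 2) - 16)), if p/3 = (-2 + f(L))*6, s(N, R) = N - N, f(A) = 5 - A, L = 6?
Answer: 19008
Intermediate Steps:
s(N, R) = 0
p = -54 (p = 3*((-2 + (5 - 1*6))*6) = 3*((-2 + (5 - 6))*6) = 3*((-2 - 1)*6) = 3*(-3*6) = 3*(-18) = -54)
22*(p*(s(1 - 1*(-2), 2) - 16)) = 22*(-54*(0 - 16)) = 22*(-54*(-16)) = 22*864 = 19008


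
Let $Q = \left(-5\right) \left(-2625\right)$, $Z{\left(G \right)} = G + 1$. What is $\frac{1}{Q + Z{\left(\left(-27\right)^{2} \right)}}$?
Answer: $\frac{1}{13855} \approx 7.2176 \cdot 10^{-5}$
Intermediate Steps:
$Z{\left(G \right)} = 1 + G$
$Q = 13125$
$\frac{1}{Q + Z{\left(\left(-27\right)^{2} \right)}} = \frac{1}{13125 + \left(1 + \left(-27\right)^{2}\right)} = \frac{1}{13125 + \left(1 + 729\right)} = \frac{1}{13125 + 730} = \frac{1}{13855}$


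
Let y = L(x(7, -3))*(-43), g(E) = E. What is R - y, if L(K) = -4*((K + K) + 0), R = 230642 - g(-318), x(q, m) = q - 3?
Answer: 229584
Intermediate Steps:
x(q, m) = -3 + q
R = 230960 (R = 230642 - 1*(-318) = 230642 + 318 = 230960)
L(K) = -8*K (L(K) = -4*(2*K + 0) = -8*K)
y = 1376 (y = -8*(-3 + 7)*(-43) = -8*4*(-43) = -32*(-43) = 1376)
R - y = 230960 - 1*1376 = 230960 - 1376 = 229584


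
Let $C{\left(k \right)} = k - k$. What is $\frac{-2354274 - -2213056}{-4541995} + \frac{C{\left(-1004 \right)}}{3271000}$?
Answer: $\frac{141218}{4541995} \approx 0.031092$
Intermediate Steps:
$C{\left(k \right)} = 0$
$\frac{-2354274 - -2213056}{-4541995} + \frac{C{\left(-1004 \right)}}{3271000} = \frac{-2354274 - -2213056}{-4541995} + \frac{0}{3271000} = \left(-2354274 + 2213056\right) \left(- \frac{1}{4541995}\right) + 0 \cdot \frac{1}{3271000} = \left(-141218\right) \left(- \frac{1}{4541995}\right) + 0 = \frac{141218}{4541995} + 0 = \frac{141218}{4541995}$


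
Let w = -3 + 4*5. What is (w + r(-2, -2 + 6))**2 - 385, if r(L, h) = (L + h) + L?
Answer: -96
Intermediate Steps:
r(L, h) = h + 2*L
w = 17 (w = -3 + 20 = 17)
(w + r(-2, -2 + 6))**2 - 385 = (17 + ((-2 + 6) + 2*(-2)))**2 - 385 = (17 + (4 - 4))**2 - 385 = (17 + 0)**2 - 385 = 17**2 - 385 = 289 - 385 = -96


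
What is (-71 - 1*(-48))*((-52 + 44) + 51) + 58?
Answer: -931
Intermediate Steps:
(-71 - 1*(-48))*((-52 + 44) + 51) + 58 = (-71 + 48)*(-8 + 51) + 58 = -23*43 + 58 = -989 + 58 = -931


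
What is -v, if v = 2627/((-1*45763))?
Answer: 2627/45763 ≈ 0.057404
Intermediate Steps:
v = -2627/45763 (v = 2627/(-45763) = 2627*(-1/45763) = -2627/45763 ≈ -0.057404)
-v = -1*(-2627/45763) = 2627/45763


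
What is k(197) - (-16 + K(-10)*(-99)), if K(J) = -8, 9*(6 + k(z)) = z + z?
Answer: -6644/9 ≈ -738.22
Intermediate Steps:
k(z) = -6 + 2*z/9 (k(z) = -6 + (z + z)/9 = -6 + (2*z)/9 = -6 + 2*z/9)
k(197) - (-16 + K(-10)*(-99)) = (-6 + (2/9)*197) - (-16 - 8*(-99)) = (-6 + 394/9) - (-16 + 792) = 340/9 - 1*776 = 340/9 - 776 = -6644/9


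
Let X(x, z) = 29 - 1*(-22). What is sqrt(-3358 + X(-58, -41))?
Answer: I*sqrt(3307) ≈ 57.507*I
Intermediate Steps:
X(x, z) = 51 (X(x, z) = 29 + 22 = 51)
sqrt(-3358 + X(-58, -41)) = sqrt(-3358 + 51) = sqrt(-3307) = I*sqrt(3307)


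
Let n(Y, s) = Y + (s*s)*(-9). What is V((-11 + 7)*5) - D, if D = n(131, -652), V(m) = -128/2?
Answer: 3825741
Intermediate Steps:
n(Y, s) = Y - 9*s² (n(Y, s) = Y + s²*(-9) = Y - 9*s²)
V(m) = -64 (V(m) = -128*½ = -64)
D = -3825805 (D = 131 - 9*(-652)² = 131 - 9*425104 = 131 - 3825936 = -3825805)
V((-11 + 7)*5) - D = -64 - 1*(-3825805) = -64 + 3825805 = 3825741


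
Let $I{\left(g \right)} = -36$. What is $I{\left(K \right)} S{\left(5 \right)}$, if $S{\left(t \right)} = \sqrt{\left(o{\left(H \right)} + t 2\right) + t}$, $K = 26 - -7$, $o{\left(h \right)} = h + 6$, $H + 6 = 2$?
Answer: $- 36 \sqrt{17} \approx -148.43$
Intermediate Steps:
$H = -4$ ($H = -6 + 2 = -4$)
$o{\left(h \right)} = 6 + h$
$K = 33$ ($K = 26 + 7 = 33$)
$S{\left(t \right)} = \sqrt{2 + 3 t}$ ($S{\left(t \right)} = \sqrt{\left(\left(6 - 4\right) + t 2\right) + t} = \sqrt{\left(2 + 2 t\right) + t} = \sqrt{2 + 3 t}$)
$I{\left(K \right)} S{\left(5 \right)} = - 36 \sqrt{2 + 3 \cdot 5} = - 36 \sqrt{2 + 15} = - 36 \sqrt{17}$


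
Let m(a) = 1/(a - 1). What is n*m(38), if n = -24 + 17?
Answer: -7/37 ≈ -0.18919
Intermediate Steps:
n = -7
m(a) = 1/(-1 + a)
n*m(38) = -7/(-1 + 38) = -7/37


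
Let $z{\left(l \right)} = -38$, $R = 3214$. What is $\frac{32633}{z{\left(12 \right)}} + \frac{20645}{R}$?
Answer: $- \frac{26024488}{30533} \approx -852.34$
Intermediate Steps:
$\frac{32633}{z{\left(12 \right)}} + \frac{20645}{R} = \frac{32633}{-38} + \frac{20645}{3214} = 32633 \left(- \frac{1}{38}\right) + 20645 \cdot \frac{1}{3214} = - \frac{32633}{38} + \frac{20645}{3214} = - \frac{26024488}{30533}$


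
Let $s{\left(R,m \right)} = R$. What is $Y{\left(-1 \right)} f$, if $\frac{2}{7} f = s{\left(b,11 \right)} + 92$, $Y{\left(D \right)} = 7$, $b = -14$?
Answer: $1911$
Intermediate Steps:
$f = 273$ ($f = \frac{7 \left(-14 + 92\right)}{2} = \frac{7}{2} \cdot 78 = 273$)
$Y{\left(-1 \right)} f = 7 \cdot 273 = 1911$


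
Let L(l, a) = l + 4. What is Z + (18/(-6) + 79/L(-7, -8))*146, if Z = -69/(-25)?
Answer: -320993/75 ≈ -4279.9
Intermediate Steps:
Z = 69/25 (Z = -69*(-1/25) = 69/25 ≈ 2.7600)
L(l, a) = 4 + l
Z + (18/(-6) + 79/L(-7, -8))*146 = 69/25 + (18/(-6) + 79/(4 - 7))*146 = 69/25 + (18*(-⅙) + 79/(-3))*146 = 69/25 + (-3 + 79*(-⅓))*146 = 69/25 + (-3 - 79/3)*146 = 69/25 - 88/3*146 = 69/25 - 12848/3 = -320993/75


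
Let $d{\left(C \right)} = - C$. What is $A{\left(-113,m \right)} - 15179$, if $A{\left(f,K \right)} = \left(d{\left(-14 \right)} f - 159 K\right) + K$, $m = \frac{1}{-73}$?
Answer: $- \frac{1223395}{73} \approx -16759.0$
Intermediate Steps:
$m = - \frac{1}{73} \approx -0.013699$
$A{\left(f,K \right)} = - 158 K + 14 f$ ($A{\left(f,K \right)} = \left(\left(-1\right) \left(-14\right) f - 159 K\right) + K = \left(14 f - 159 K\right) + K = \left(- 159 K + 14 f\right) + K = - 158 K + 14 f$)
$A{\left(-113,m \right)} - 15179 = \left(\left(-158\right) \left(- \frac{1}{73}\right) + 14 \left(-113\right)\right) - 15179 = \left(\frac{158}{73} - 1582\right) - 15179 = - \frac{115328}{73} - 15179 = - \frac{1223395}{73}$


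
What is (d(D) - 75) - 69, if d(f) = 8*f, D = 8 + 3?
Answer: -56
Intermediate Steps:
D = 11
(d(D) - 75) - 69 = (8*11 - 75) - 69 = (88 - 75) - 69 = 13 - 69 = -56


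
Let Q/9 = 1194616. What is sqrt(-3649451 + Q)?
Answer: sqrt(7102093) ≈ 2665.0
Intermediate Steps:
Q = 10751544 (Q = 9*1194616 = 10751544)
sqrt(-3649451 + Q) = sqrt(-3649451 + 10751544) = sqrt(7102093)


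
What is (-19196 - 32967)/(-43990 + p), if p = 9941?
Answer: 52163/34049 ≈ 1.5320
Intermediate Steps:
(-19196 - 32967)/(-43990 + p) = (-19196 - 32967)/(-43990 + 9941) = -52163/(-34049) = -52163*(-1/34049) = 52163/34049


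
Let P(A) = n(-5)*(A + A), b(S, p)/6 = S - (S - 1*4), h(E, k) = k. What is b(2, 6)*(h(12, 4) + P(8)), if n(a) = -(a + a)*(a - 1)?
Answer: -22944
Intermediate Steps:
b(S, p) = 24 (b(S, p) = 6*(S - (S - 1*4)) = 6*(S - (S - 4)) = 6*(S - (-4 + S)) = 6*(S + (4 - S)) = 6*4 = 24)
n(a) = -2*a*(-1 + a)
P(A) = -120*A (P(A) = (2*(-5)*(1 - 1*(-5)))*(A + A) = (2*(-5)*(1 + 5))*(2*A) = (2*(-5)*6)*(2*A) = -120*A)
b(2, 6)*(h(12, 4) + P(8)) = 24*(4 - 120*8) = 24*(4 - 960) = 24*(-956) = -22944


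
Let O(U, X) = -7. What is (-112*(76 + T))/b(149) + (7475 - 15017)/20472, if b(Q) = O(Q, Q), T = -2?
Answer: 4038551/3412 ≈ 1183.6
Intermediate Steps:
b(Q) = -7
(-112*(76 + T))/b(149) + (7475 - 15017)/20472 = -112*(76 - 2)/(-7) + (7475 - 15017)/20472 = -112*74*(-⅐) - 7542*1/20472 = -8288*(-⅐) - 1257/3412 = 1184 - 1257/3412 = 4038551/3412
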